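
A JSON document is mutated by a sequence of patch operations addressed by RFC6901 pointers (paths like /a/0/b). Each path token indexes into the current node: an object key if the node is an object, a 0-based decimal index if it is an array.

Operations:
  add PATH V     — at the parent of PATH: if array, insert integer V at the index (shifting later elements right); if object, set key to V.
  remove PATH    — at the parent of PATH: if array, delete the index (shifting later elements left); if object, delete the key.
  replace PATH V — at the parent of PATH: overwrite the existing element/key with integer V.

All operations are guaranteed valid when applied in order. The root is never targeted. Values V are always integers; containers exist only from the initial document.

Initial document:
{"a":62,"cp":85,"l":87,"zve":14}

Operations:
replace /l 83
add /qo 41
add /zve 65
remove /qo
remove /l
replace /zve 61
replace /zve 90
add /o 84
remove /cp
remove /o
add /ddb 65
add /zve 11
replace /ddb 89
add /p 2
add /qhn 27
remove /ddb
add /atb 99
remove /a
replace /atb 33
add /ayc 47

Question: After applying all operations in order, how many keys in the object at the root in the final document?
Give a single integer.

After op 1 (replace /l 83): {"a":62,"cp":85,"l":83,"zve":14}
After op 2 (add /qo 41): {"a":62,"cp":85,"l":83,"qo":41,"zve":14}
After op 3 (add /zve 65): {"a":62,"cp":85,"l":83,"qo":41,"zve":65}
After op 4 (remove /qo): {"a":62,"cp":85,"l":83,"zve":65}
After op 5 (remove /l): {"a":62,"cp":85,"zve":65}
After op 6 (replace /zve 61): {"a":62,"cp":85,"zve":61}
After op 7 (replace /zve 90): {"a":62,"cp":85,"zve":90}
After op 8 (add /o 84): {"a":62,"cp":85,"o":84,"zve":90}
After op 9 (remove /cp): {"a":62,"o":84,"zve":90}
After op 10 (remove /o): {"a":62,"zve":90}
After op 11 (add /ddb 65): {"a":62,"ddb":65,"zve":90}
After op 12 (add /zve 11): {"a":62,"ddb":65,"zve":11}
After op 13 (replace /ddb 89): {"a":62,"ddb":89,"zve":11}
After op 14 (add /p 2): {"a":62,"ddb":89,"p":2,"zve":11}
After op 15 (add /qhn 27): {"a":62,"ddb":89,"p":2,"qhn":27,"zve":11}
After op 16 (remove /ddb): {"a":62,"p":2,"qhn":27,"zve":11}
After op 17 (add /atb 99): {"a":62,"atb":99,"p":2,"qhn":27,"zve":11}
After op 18 (remove /a): {"atb":99,"p":2,"qhn":27,"zve":11}
After op 19 (replace /atb 33): {"atb":33,"p":2,"qhn":27,"zve":11}
After op 20 (add /ayc 47): {"atb":33,"ayc":47,"p":2,"qhn":27,"zve":11}
Size at the root: 5

Answer: 5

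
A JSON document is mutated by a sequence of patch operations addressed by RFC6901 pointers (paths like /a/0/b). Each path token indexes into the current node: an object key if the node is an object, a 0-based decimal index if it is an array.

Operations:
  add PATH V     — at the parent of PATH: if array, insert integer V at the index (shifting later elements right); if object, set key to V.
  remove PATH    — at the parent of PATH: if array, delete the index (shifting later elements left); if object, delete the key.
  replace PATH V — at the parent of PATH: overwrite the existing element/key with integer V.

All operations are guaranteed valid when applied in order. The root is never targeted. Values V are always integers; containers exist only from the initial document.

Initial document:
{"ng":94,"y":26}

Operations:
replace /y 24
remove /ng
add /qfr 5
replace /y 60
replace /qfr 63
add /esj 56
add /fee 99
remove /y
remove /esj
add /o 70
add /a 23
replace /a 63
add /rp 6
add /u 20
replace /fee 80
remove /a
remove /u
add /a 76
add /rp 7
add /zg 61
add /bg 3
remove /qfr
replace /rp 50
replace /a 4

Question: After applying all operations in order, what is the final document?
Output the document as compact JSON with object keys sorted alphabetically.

Answer: {"a":4,"bg":3,"fee":80,"o":70,"rp":50,"zg":61}

Derivation:
After op 1 (replace /y 24): {"ng":94,"y":24}
After op 2 (remove /ng): {"y":24}
After op 3 (add /qfr 5): {"qfr":5,"y":24}
After op 4 (replace /y 60): {"qfr":5,"y":60}
After op 5 (replace /qfr 63): {"qfr":63,"y":60}
After op 6 (add /esj 56): {"esj":56,"qfr":63,"y":60}
After op 7 (add /fee 99): {"esj":56,"fee":99,"qfr":63,"y":60}
After op 8 (remove /y): {"esj":56,"fee":99,"qfr":63}
After op 9 (remove /esj): {"fee":99,"qfr":63}
After op 10 (add /o 70): {"fee":99,"o":70,"qfr":63}
After op 11 (add /a 23): {"a":23,"fee":99,"o":70,"qfr":63}
After op 12 (replace /a 63): {"a":63,"fee":99,"o":70,"qfr":63}
After op 13 (add /rp 6): {"a":63,"fee":99,"o":70,"qfr":63,"rp":6}
After op 14 (add /u 20): {"a":63,"fee":99,"o":70,"qfr":63,"rp":6,"u":20}
After op 15 (replace /fee 80): {"a":63,"fee":80,"o":70,"qfr":63,"rp":6,"u":20}
After op 16 (remove /a): {"fee":80,"o":70,"qfr":63,"rp":6,"u":20}
After op 17 (remove /u): {"fee":80,"o":70,"qfr":63,"rp":6}
After op 18 (add /a 76): {"a":76,"fee":80,"o":70,"qfr":63,"rp":6}
After op 19 (add /rp 7): {"a":76,"fee":80,"o":70,"qfr":63,"rp":7}
After op 20 (add /zg 61): {"a":76,"fee":80,"o":70,"qfr":63,"rp":7,"zg":61}
After op 21 (add /bg 3): {"a":76,"bg":3,"fee":80,"o":70,"qfr":63,"rp":7,"zg":61}
After op 22 (remove /qfr): {"a":76,"bg":3,"fee":80,"o":70,"rp":7,"zg":61}
After op 23 (replace /rp 50): {"a":76,"bg":3,"fee":80,"o":70,"rp":50,"zg":61}
After op 24 (replace /a 4): {"a":4,"bg":3,"fee":80,"o":70,"rp":50,"zg":61}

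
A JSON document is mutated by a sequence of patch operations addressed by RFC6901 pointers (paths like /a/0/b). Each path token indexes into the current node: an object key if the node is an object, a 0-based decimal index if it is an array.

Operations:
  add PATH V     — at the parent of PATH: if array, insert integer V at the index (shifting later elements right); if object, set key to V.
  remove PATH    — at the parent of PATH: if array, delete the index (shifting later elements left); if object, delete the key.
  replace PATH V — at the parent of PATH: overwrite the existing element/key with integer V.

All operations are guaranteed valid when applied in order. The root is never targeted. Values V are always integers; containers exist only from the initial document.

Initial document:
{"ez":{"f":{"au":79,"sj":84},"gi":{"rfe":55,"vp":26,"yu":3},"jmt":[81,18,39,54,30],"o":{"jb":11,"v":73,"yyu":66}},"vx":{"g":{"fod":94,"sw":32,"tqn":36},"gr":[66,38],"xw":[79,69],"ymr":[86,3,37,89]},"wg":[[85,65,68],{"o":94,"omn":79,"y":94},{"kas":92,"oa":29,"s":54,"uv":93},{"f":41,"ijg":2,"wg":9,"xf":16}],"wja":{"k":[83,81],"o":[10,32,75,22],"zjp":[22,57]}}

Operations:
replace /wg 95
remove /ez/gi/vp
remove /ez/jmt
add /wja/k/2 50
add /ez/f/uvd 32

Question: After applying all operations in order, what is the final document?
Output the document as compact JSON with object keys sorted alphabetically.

Answer: {"ez":{"f":{"au":79,"sj":84,"uvd":32},"gi":{"rfe":55,"yu":3},"o":{"jb":11,"v":73,"yyu":66}},"vx":{"g":{"fod":94,"sw":32,"tqn":36},"gr":[66,38],"xw":[79,69],"ymr":[86,3,37,89]},"wg":95,"wja":{"k":[83,81,50],"o":[10,32,75,22],"zjp":[22,57]}}

Derivation:
After op 1 (replace /wg 95): {"ez":{"f":{"au":79,"sj":84},"gi":{"rfe":55,"vp":26,"yu":3},"jmt":[81,18,39,54,30],"o":{"jb":11,"v":73,"yyu":66}},"vx":{"g":{"fod":94,"sw":32,"tqn":36},"gr":[66,38],"xw":[79,69],"ymr":[86,3,37,89]},"wg":95,"wja":{"k":[83,81],"o":[10,32,75,22],"zjp":[22,57]}}
After op 2 (remove /ez/gi/vp): {"ez":{"f":{"au":79,"sj":84},"gi":{"rfe":55,"yu":3},"jmt":[81,18,39,54,30],"o":{"jb":11,"v":73,"yyu":66}},"vx":{"g":{"fod":94,"sw":32,"tqn":36},"gr":[66,38],"xw":[79,69],"ymr":[86,3,37,89]},"wg":95,"wja":{"k":[83,81],"o":[10,32,75,22],"zjp":[22,57]}}
After op 3 (remove /ez/jmt): {"ez":{"f":{"au":79,"sj":84},"gi":{"rfe":55,"yu":3},"o":{"jb":11,"v":73,"yyu":66}},"vx":{"g":{"fod":94,"sw":32,"tqn":36},"gr":[66,38],"xw":[79,69],"ymr":[86,3,37,89]},"wg":95,"wja":{"k":[83,81],"o":[10,32,75,22],"zjp":[22,57]}}
After op 4 (add /wja/k/2 50): {"ez":{"f":{"au":79,"sj":84},"gi":{"rfe":55,"yu":3},"o":{"jb":11,"v":73,"yyu":66}},"vx":{"g":{"fod":94,"sw":32,"tqn":36},"gr":[66,38],"xw":[79,69],"ymr":[86,3,37,89]},"wg":95,"wja":{"k":[83,81,50],"o":[10,32,75,22],"zjp":[22,57]}}
After op 5 (add /ez/f/uvd 32): {"ez":{"f":{"au":79,"sj":84,"uvd":32},"gi":{"rfe":55,"yu":3},"o":{"jb":11,"v":73,"yyu":66}},"vx":{"g":{"fod":94,"sw":32,"tqn":36},"gr":[66,38],"xw":[79,69],"ymr":[86,3,37,89]},"wg":95,"wja":{"k":[83,81,50],"o":[10,32,75,22],"zjp":[22,57]}}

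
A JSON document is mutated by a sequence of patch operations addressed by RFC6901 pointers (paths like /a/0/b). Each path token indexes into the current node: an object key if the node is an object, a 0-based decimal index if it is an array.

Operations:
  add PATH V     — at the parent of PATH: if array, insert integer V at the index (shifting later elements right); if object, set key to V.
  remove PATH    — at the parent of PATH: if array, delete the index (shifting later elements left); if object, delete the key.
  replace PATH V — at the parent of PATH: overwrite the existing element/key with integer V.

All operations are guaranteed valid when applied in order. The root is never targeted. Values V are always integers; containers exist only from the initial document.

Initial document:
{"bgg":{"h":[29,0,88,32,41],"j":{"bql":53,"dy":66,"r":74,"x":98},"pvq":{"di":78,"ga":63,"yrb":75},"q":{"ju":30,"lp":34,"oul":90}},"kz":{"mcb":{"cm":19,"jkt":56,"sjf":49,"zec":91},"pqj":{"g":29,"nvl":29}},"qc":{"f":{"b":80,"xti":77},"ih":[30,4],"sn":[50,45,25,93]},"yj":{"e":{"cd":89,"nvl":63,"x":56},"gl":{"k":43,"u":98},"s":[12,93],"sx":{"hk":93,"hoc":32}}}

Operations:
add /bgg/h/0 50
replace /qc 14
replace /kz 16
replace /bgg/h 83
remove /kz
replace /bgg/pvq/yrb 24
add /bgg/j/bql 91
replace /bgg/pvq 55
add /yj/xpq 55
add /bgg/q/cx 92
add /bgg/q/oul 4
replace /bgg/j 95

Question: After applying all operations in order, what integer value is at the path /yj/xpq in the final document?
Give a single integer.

Answer: 55

Derivation:
After op 1 (add /bgg/h/0 50): {"bgg":{"h":[50,29,0,88,32,41],"j":{"bql":53,"dy":66,"r":74,"x":98},"pvq":{"di":78,"ga":63,"yrb":75},"q":{"ju":30,"lp":34,"oul":90}},"kz":{"mcb":{"cm":19,"jkt":56,"sjf":49,"zec":91},"pqj":{"g":29,"nvl":29}},"qc":{"f":{"b":80,"xti":77},"ih":[30,4],"sn":[50,45,25,93]},"yj":{"e":{"cd":89,"nvl":63,"x":56},"gl":{"k":43,"u":98},"s":[12,93],"sx":{"hk":93,"hoc":32}}}
After op 2 (replace /qc 14): {"bgg":{"h":[50,29,0,88,32,41],"j":{"bql":53,"dy":66,"r":74,"x":98},"pvq":{"di":78,"ga":63,"yrb":75},"q":{"ju":30,"lp":34,"oul":90}},"kz":{"mcb":{"cm":19,"jkt":56,"sjf":49,"zec":91},"pqj":{"g":29,"nvl":29}},"qc":14,"yj":{"e":{"cd":89,"nvl":63,"x":56},"gl":{"k":43,"u":98},"s":[12,93],"sx":{"hk":93,"hoc":32}}}
After op 3 (replace /kz 16): {"bgg":{"h":[50,29,0,88,32,41],"j":{"bql":53,"dy":66,"r":74,"x":98},"pvq":{"di":78,"ga":63,"yrb":75},"q":{"ju":30,"lp":34,"oul":90}},"kz":16,"qc":14,"yj":{"e":{"cd":89,"nvl":63,"x":56},"gl":{"k":43,"u":98},"s":[12,93],"sx":{"hk":93,"hoc":32}}}
After op 4 (replace /bgg/h 83): {"bgg":{"h":83,"j":{"bql":53,"dy":66,"r":74,"x":98},"pvq":{"di":78,"ga":63,"yrb":75},"q":{"ju":30,"lp":34,"oul":90}},"kz":16,"qc":14,"yj":{"e":{"cd":89,"nvl":63,"x":56},"gl":{"k":43,"u":98},"s":[12,93],"sx":{"hk":93,"hoc":32}}}
After op 5 (remove /kz): {"bgg":{"h":83,"j":{"bql":53,"dy":66,"r":74,"x":98},"pvq":{"di":78,"ga":63,"yrb":75},"q":{"ju":30,"lp":34,"oul":90}},"qc":14,"yj":{"e":{"cd":89,"nvl":63,"x":56},"gl":{"k":43,"u":98},"s":[12,93],"sx":{"hk":93,"hoc":32}}}
After op 6 (replace /bgg/pvq/yrb 24): {"bgg":{"h":83,"j":{"bql":53,"dy":66,"r":74,"x":98},"pvq":{"di":78,"ga":63,"yrb":24},"q":{"ju":30,"lp":34,"oul":90}},"qc":14,"yj":{"e":{"cd":89,"nvl":63,"x":56},"gl":{"k":43,"u":98},"s":[12,93],"sx":{"hk":93,"hoc":32}}}
After op 7 (add /bgg/j/bql 91): {"bgg":{"h":83,"j":{"bql":91,"dy":66,"r":74,"x":98},"pvq":{"di":78,"ga":63,"yrb":24},"q":{"ju":30,"lp":34,"oul":90}},"qc":14,"yj":{"e":{"cd":89,"nvl":63,"x":56},"gl":{"k":43,"u":98},"s":[12,93],"sx":{"hk":93,"hoc":32}}}
After op 8 (replace /bgg/pvq 55): {"bgg":{"h":83,"j":{"bql":91,"dy":66,"r":74,"x":98},"pvq":55,"q":{"ju":30,"lp":34,"oul":90}},"qc":14,"yj":{"e":{"cd":89,"nvl":63,"x":56},"gl":{"k":43,"u":98},"s":[12,93],"sx":{"hk":93,"hoc":32}}}
After op 9 (add /yj/xpq 55): {"bgg":{"h":83,"j":{"bql":91,"dy":66,"r":74,"x":98},"pvq":55,"q":{"ju":30,"lp":34,"oul":90}},"qc":14,"yj":{"e":{"cd":89,"nvl":63,"x":56},"gl":{"k":43,"u":98},"s":[12,93],"sx":{"hk":93,"hoc":32},"xpq":55}}
After op 10 (add /bgg/q/cx 92): {"bgg":{"h":83,"j":{"bql":91,"dy":66,"r":74,"x":98},"pvq":55,"q":{"cx":92,"ju":30,"lp":34,"oul":90}},"qc":14,"yj":{"e":{"cd":89,"nvl":63,"x":56},"gl":{"k":43,"u":98},"s":[12,93],"sx":{"hk":93,"hoc":32},"xpq":55}}
After op 11 (add /bgg/q/oul 4): {"bgg":{"h":83,"j":{"bql":91,"dy":66,"r":74,"x":98},"pvq":55,"q":{"cx":92,"ju":30,"lp":34,"oul":4}},"qc":14,"yj":{"e":{"cd":89,"nvl":63,"x":56},"gl":{"k":43,"u":98},"s":[12,93],"sx":{"hk":93,"hoc":32},"xpq":55}}
After op 12 (replace /bgg/j 95): {"bgg":{"h":83,"j":95,"pvq":55,"q":{"cx":92,"ju":30,"lp":34,"oul":4}},"qc":14,"yj":{"e":{"cd":89,"nvl":63,"x":56},"gl":{"k":43,"u":98},"s":[12,93],"sx":{"hk":93,"hoc":32},"xpq":55}}
Value at /yj/xpq: 55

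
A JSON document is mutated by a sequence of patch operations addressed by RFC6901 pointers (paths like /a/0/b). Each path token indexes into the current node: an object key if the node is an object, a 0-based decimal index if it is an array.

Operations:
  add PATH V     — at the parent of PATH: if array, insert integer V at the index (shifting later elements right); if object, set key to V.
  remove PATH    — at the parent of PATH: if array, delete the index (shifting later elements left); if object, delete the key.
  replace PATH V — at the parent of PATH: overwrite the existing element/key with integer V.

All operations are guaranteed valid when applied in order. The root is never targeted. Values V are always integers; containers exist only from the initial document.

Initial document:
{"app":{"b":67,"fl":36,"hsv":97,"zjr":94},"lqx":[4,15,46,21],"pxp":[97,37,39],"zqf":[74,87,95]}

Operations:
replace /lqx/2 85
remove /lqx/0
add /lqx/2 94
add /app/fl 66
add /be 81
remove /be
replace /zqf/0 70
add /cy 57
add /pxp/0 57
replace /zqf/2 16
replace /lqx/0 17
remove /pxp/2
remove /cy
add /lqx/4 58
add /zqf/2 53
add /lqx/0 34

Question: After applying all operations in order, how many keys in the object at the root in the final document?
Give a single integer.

Answer: 4

Derivation:
After op 1 (replace /lqx/2 85): {"app":{"b":67,"fl":36,"hsv":97,"zjr":94},"lqx":[4,15,85,21],"pxp":[97,37,39],"zqf":[74,87,95]}
After op 2 (remove /lqx/0): {"app":{"b":67,"fl":36,"hsv":97,"zjr":94},"lqx":[15,85,21],"pxp":[97,37,39],"zqf":[74,87,95]}
After op 3 (add /lqx/2 94): {"app":{"b":67,"fl":36,"hsv":97,"zjr":94},"lqx":[15,85,94,21],"pxp":[97,37,39],"zqf":[74,87,95]}
After op 4 (add /app/fl 66): {"app":{"b":67,"fl":66,"hsv":97,"zjr":94},"lqx":[15,85,94,21],"pxp":[97,37,39],"zqf":[74,87,95]}
After op 5 (add /be 81): {"app":{"b":67,"fl":66,"hsv":97,"zjr":94},"be":81,"lqx":[15,85,94,21],"pxp":[97,37,39],"zqf":[74,87,95]}
After op 6 (remove /be): {"app":{"b":67,"fl":66,"hsv":97,"zjr":94},"lqx":[15,85,94,21],"pxp":[97,37,39],"zqf":[74,87,95]}
After op 7 (replace /zqf/0 70): {"app":{"b":67,"fl":66,"hsv":97,"zjr":94},"lqx":[15,85,94,21],"pxp":[97,37,39],"zqf":[70,87,95]}
After op 8 (add /cy 57): {"app":{"b":67,"fl":66,"hsv":97,"zjr":94},"cy":57,"lqx":[15,85,94,21],"pxp":[97,37,39],"zqf":[70,87,95]}
After op 9 (add /pxp/0 57): {"app":{"b":67,"fl":66,"hsv":97,"zjr":94},"cy":57,"lqx":[15,85,94,21],"pxp":[57,97,37,39],"zqf":[70,87,95]}
After op 10 (replace /zqf/2 16): {"app":{"b":67,"fl":66,"hsv":97,"zjr":94},"cy":57,"lqx":[15,85,94,21],"pxp":[57,97,37,39],"zqf":[70,87,16]}
After op 11 (replace /lqx/0 17): {"app":{"b":67,"fl":66,"hsv":97,"zjr":94},"cy":57,"lqx":[17,85,94,21],"pxp":[57,97,37,39],"zqf":[70,87,16]}
After op 12 (remove /pxp/2): {"app":{"b":67,"fl":66,"hsv":97,"zjr":94},"cy":57,"lqx":[17,85,94,21],"pxp":[57,97,39],"zqf":[70,87,16]}
After op 13 (remove /cy): {"app":{"b":67,"fl":66,"hsv":97,"zjr":94},"lqx":[17,85,94,21],"pxp":[57,97,39],"zqf":[70,87,16]}
After op 14 (add /lqx/4 58): {"app":{"b":67,"fl":66,"hsv":97,"zjr":94},"lqx":[17,85,94,21,58],"pxp":[57,97,39],"zqf":[70,87,16]}
After op 15 (add /zqf/2 53): {"app":{"b":67,"fl":66,"hsv":97,"zjr":94},"lqx":[17,85,94,21,58],"pxp":[57,97,39],"zqf":[70,87,53,16]}
After op 16 (add /lqx/0 34): {"app":{"b":67,"fl":66,"hsv":97,"zjr":94},"lqx":[34,17,85,94,21,58],"pxp":[57,97,39],"zqf":[70,87,53,16]}
Size at the root: 4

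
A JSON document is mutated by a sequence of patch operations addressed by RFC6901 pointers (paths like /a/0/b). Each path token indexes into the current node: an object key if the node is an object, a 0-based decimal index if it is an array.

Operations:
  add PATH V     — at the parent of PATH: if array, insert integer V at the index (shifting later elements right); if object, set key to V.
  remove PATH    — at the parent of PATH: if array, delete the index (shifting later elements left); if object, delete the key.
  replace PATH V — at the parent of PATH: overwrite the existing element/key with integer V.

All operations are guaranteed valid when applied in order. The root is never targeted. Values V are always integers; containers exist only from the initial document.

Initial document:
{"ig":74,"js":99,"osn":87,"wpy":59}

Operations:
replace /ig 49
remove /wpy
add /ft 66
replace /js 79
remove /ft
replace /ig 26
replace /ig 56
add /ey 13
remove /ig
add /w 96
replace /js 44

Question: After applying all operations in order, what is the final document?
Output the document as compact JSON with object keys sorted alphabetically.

After op 1 (replace /ig 49): {"ig":49,"js":99,"osn":87,"wpy":59}
After op 2 (remove /wpy): {"ig":49,"js":99,"osn":87}
After op 3 (add /ft 66): {"ft":66,"ig":49,"js":99,"osn":87}
After op 4 (replace /js 79): {"ft":66,"ig":49,"js":79,"osn":87}
After op 5 (remove /ft): {"ig":49,"js":79,"osn":87}
After op 6 (replace /ig 26): {"ig":26,"js":79,"osn":87}
After op 7 (replace /ig 56): {"ig":56,"js":79,"osn":87}
After op 8 (add /ey 13): {"ey":13,"ig":56,"js":79,"osn":87}
After op 9 (remove /ig): {"ey":13,"js":79,"osn":87}
After op 10 (add /w 96): {"ey":13,"js":79,"osn":87,"w":96}
After op 11 (replace /js 44): {"ey":13,"js":44,"osn":87,"w":96}

Answer: {"ey":13,"js":44,"osn":87,"w":96}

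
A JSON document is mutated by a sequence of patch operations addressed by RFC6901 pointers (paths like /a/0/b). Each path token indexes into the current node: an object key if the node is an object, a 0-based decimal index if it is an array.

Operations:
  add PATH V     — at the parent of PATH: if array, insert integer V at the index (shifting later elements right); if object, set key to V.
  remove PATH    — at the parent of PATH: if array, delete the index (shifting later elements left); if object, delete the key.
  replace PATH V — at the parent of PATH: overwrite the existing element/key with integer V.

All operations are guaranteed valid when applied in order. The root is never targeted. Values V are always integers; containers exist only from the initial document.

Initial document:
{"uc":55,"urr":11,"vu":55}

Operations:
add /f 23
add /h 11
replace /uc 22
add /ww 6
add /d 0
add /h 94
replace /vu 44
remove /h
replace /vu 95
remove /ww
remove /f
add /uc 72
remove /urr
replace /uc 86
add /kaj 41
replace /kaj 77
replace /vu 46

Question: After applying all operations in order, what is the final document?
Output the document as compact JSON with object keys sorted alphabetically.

After op 1 (add /f 23): {"f":23,"uc":55,"urr":11,"vu":55}
After op 2 (add /h 11): {"f":23,"h":11,"uc":55,"urr":11,"vu":55}
After op 3 (replace /uc 22): {"f":23,"h":11,"uc":22,"urr":11,"vu":55}
After op 4 (add /ww 6): {"f":23,"h":11,"uc":22,"urr":11,"vu":55,"ww":6}
After op 5 (add /d 0): {"d":0,"f":23,"h":11,"uc":22,"urr":11,"vu":55,"ww":6}
After op 6 (add /h 94): {"d":0,"f":23,"h":94,"uc":22,"urr":11,"vu":55,"ww":6}
After op 7 (replace /vu 44): {"d":0,"f":23,"h":94,"uc":22,"urr":11,"vu":44,"ww":6}
After op 8 (remove /h): {"d":0,"f":23,"uc":22,"urr":11,"vu":44,"ww":6}
After op 9 (replace /vu 95): {"d":0,"f":23,"uc":22,"urr":11,"vu":95,"ww":6}
After op 10 (remove /ww): {"d":0,"f":23,"uc":22,"urr":11,"vu":95}
After op 11 (remove /f): {"d":0,"uc":22,"urr":11,"vu":95}
After op 12 (add /uc 72): {"d":0,"uc":72,"urr":11,"vu":95}
After op 13 (remove /urr): {"d":0,"uc":72,"vu":95}
After op 14 (replace /uc 86): {"d":0,"uc":86,"vu":95}
After op 15 (add /kaj 41): {"d":0,"kaj":41,"uc":86,"vu":95}
After op 16 (replace /kaj 77): {"d":0,"kaj":77,"uc":86,"vu":95}
After op 17 (replace /vu 46): {"d":0,"kaj":77,"uc":86,"vu":46}

Answer: {"d":0,"kaj":77,"uc":86,"vu":46}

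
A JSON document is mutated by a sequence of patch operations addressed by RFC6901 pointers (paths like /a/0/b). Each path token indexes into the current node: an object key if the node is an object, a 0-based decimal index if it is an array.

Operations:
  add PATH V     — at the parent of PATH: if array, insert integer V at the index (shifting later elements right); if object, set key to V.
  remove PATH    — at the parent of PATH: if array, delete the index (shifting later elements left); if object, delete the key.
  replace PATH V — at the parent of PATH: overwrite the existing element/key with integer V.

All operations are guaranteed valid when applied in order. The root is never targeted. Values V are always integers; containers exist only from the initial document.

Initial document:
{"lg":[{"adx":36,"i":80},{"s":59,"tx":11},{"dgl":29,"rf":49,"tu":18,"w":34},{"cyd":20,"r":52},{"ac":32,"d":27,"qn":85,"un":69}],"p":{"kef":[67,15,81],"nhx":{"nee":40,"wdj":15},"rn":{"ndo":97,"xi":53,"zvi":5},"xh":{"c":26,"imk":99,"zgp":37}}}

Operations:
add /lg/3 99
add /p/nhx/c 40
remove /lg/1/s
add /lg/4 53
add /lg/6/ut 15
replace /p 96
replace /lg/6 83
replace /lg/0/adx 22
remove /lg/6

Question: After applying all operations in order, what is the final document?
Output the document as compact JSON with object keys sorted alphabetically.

Answer: {"lg":[{"adx":22,"i":80},{"tx":11},{"dgl":29,"rf":49,"tu":18,"w":34},99,53,{"cyd":20,"r":52}],"p":96}

Derivation:
After op 1 (add /lg/3 99): {"lg":[{"adx":36,"i":80},{"s":59,"tx":11},{"dgl":29,"rf":49,"tu":18,"w":34},99,{"cyd":20,"r":52},{"ac":32,"d":27,"qn":85,"un":69}],"p":{"kef":[67,15,81],"nhx":{"nee":40,"wdj":15},"rn":{"ndo":97,"xi":53,"zvi":5},"xh":{"c":26,"imk":99,"zgp":37}}}
After op 2 (add /p/nhx/c 40): {"lg":[{"adx":36,"i":80},{"s":59,"tx":11},{"dgl":29,"rf":49,"tu":18,"w":34},99,{"cyd":20,"r":52},{"ac":32,"d":27,"qn":85,"un":69}],"p":{"kef":[67,15,81],"nhx":{"c":40,"nee":40,"wdj":15},"rn":{"ndo":97,"xi":53,"zvi":5},"xh":{"c":26,"imk":99,"zgp":37}}}
After op 3 (remove /lg/1/s): {"lg":[{"adx":36,"i":80},{"tx":11},{"dgl":29,"rf":49,"tu":18,"w":34},99,{"cyd":20,"r":52},{"ac":32,"d":27,"qn":85,"un":69}],"p":{"kef":[67,15,81],"nhx":{"c":40,"nee":40,"wdj":15},"rn":{"ndo":97,"xi":53,"zvi":5},"xh":{"c":26,"imk":99,"zgp":37}}}
After op 4 (add /lg/4 53): {"lg":[{"adx":36,"i":80},{"tx":11},{"dgl":29,"rf":49,"tu":18,"w":34},99,53,{"cyd":20,"r":52},{"ac":32,"d":27,"qn":85,"un":69}],"p":{"kef":[67,15,81],"nhx":{"c":40,"nee":40,"wdj":15},"rn":{"ndo":97,"xi":53,"zvi":5},"xh":{"c":26,"imk":99,"zgp":37}}}
After op 5 (add /lg/6/ut 15): {"lg":[{"adx":36,"i":80},{"tx":11},{"dgl":29,"rf":49,"tu":18,"w":34},99,53,{"cyd":20,"r":52},{"ac":32,"d":27,"qn":85,"un":69,"ut":15}],"p":{"kef":[67,15,81],"nhx":{"c":40,"nee":40,"wdj":15},"rn":{"ndo":97,"xi":53,"zvi":5},"xh":{"c":26,"imk":99,"zgp":37}}}
After op 6 (replace /p 96): {"lg":[{"adx":36,"i":80},{"tx":11},{"dgl":29,"rf":49,"tu":18,"w":34},99,53,{"cyd":20,"r":52},{"ac":32,"d":27,"qn":85,"un":69,"ut":15}],"p":96}
After op 7 (replace /lg/6 83): {"lg":[{"adx":36,"i":80},{"tx":11},{"dgl":29,"rf":49,"tu":18,"w":34},99,53,{"cyd":20,"r":52},83],"p":96}
After op 8 (replace /lg/0/adx 22): {"lg":[{"adx":22,"i":80},{"tx":11},{"dgl":29,"rf":49,"tu":18,"w":34},99,53,{"cyd":20,"r":52},83],"p":96}
After op 9 (remove /lg/6): {"lg":[{"adx":22,"i":80},{"tx":11},{"dgl":29,"rf":49,"tu":18,"w":34},99,53,{"cyd":20,"r":52}],"p":96}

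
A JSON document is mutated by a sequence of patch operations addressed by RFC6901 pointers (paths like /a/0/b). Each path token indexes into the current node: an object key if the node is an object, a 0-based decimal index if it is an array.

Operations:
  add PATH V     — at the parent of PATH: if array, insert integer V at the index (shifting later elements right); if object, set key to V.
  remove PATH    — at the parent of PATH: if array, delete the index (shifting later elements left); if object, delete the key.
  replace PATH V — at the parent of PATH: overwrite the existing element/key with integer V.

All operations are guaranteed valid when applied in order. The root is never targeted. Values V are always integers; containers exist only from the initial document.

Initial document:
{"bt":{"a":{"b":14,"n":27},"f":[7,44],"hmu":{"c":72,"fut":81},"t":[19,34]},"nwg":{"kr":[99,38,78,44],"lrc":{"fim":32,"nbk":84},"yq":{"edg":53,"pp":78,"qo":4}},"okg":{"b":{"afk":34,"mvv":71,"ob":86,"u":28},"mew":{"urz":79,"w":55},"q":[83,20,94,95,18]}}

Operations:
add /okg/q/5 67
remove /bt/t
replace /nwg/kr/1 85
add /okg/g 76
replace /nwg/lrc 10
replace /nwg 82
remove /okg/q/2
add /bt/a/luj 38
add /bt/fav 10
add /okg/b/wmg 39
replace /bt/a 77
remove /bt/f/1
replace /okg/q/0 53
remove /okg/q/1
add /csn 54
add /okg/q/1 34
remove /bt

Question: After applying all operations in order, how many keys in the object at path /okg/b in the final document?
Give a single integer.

After op 1 (add /okg/q/5 67): {"bt":{"a":{"b":14,"n":27},"f":[7,44],"hmu":{"c":72,"fut":81},"t":[19,34]},"nwg":{"kr":[99,38,78,44],"lrc":{"fim":32,"nbk":84},"yq":{"edg":53,"pp":78,"qo":4}},"okg":{"b":{"afk":34,"mvv":71,"ob":86,"u":28},"mew":{"urz":79,"w":55},"q":[83,20,94,95,18,67]}}
After op 2 (remove /bt/t): {"bt":{"a":{"b":14,"n":27},"f":[7,44],"hmu":{"c":72,"fut":81}},"nwg":{"kr":[99,38,78,44],"lrc":{"fim":32,"nbk":84},"yq":{"edg":53,"pp":78,"qo":4}},"okg":{"b":{"afk":34,"mvv":71,"ob":86,"u":28},"mew":{"urz":79,"w":55},"q":[83,20,94,95,18,67]}}
After op 3 (replace /nwg/kr/1 85): {"bt":{"a":{"b":14,"n":27},"f":[7,44],"hmu":{"c":72,"fut":81}},"nwg":{"kr":[99,85,78,44],"lrc":{"fim":32,"nbk":84},"yq":{"edg":53,"pp":78,"qo":4}},"okg":{"b":{"afk":34,"mvv":71,"ob":86,"u":28},"mew":{"urz":79,"w":55},"q":[83,20,94,95,18,67]}}
After op 4 (add /okg/g 76): {"bt":{"a":{"b":14,"n":27},"f":[7,44],"hmu":{"c":72,"fut":81}},"nwg":{"kr":[99,85,78,44],"lrc":{"fim":32,"nbk":84},"yq":{"edg":53,"pp":78,"qo":4}},"okg":{"b":{"afk":34,"mvv":71,"ob":86,"u":28},"g":76,"mew":{"urz":79,"w":55},"q":[83,20,94,95,18,67]}}
After op 5 (replace /nwg/lrc 10): {"bt":{"a":{"b":14,"n":27},"f":[7,44],"hmu":{"c":72,"fut":81}},"nwg":{"kr":[99,85,78,44],"lrc":10,"yq":{"edg":53,"pp":78,"qo":4}},"okg":{"b":{"afk":34,"mvv":71,"ob":86,"u":28},"g":76,"mew":{"urz":79,"w":55},"q":[83,20,94,95,18,67]}}
After op 6 (replace /nwg 82): {"bt":{"a":{"b":14,"n":27},"f":[7,44],"hmu":{"c":72,"fut":81}},"nwg":82,"okg":{"b":{"afk":34,"mvv":71,"ob":86,"u":28},"g":76,"mew":{"urz":79,"w":55},"q":[83,20,94,95,18,67]}}
After op 7 (remove /okg/q/2): {"bt":{"a":{"b":14,"n":27},"f":[7,44],"hmu":{"c":72,"fut":81}},"nwg":82,"okg":{"b":{"afk":34,"mvv":71,"ob":86,"u":28},"g":76,"mew":{"urz":79,"w":55},"q":[83,20,95,18,67]}}
After op 8 (add /bt/a/luj 38): {"bt":{"a":{"b":14,"luj":38,"n":27},"f":[7,44],"hmu":{"c":72,"fut":81}},"nwg":82,"okg":{"b":{"afk":34,"mvv":71,"ob":86,"u":28},"g":76,"mew":{"urz":79,"w":55},"q":[83,20,95,18,67]}}
After op 9 (add /bt/fav 10): {"bt":{"a":{"b":14,"luj":38,"n":27},"f":[7,44],"fav":10,"hmu":{"c":72,"fut":81}},"nwg":82,"okg":{"b":{"afk":34,"mvv":71,"ob":86,"u":28},"g":76,"mew":{"urz":79,"w":55},"q":[83,20,95,18,67]}}
After op 10 (add /okg/b/wmg 39): {"bt":{"a":{"b":14,"luj":38,"n":27},"f":[7,44],"fav":10,"hmu":{"c":72,"fut":81}},"nwg":82,"okg":{"b":{"afk":34,"mvv":71,"ob":86,"u":28,"wmg":39},"g":76,"mew":{"urz":79,"w":55},"q":[83,20,95,18,67]}}
After op 11 (replace /bt/a 77): {"bt":{"a":77,"f":[7,44],"fav":10,"hmu":{"c":72,"fut":81}},"nwg":82,"okg":{"b":{"afk":34,"mvv":71,"ob":86,"u":28,"wmg":39},"g":76,"mew":{"urz":79,"w":55},"q":[83,20,95,18,67]}}
After op 12 (remove /bt/f/1): {"bt":{"a":77,"f":[7],"fav":10,"hmu":{"c":72,"fut":81}},"nwg":82,"okg":{"b":{"afk":34,"mvv":71,"ob":86,"u":28,"wmg":39},"g":76,"mew":{"urz":79,"w":55},"q":[83,20,95,18,67]}}
After op 13 (replace /okg/q/0 53): {"bt":{"a":77,"f":[7],"fav":10,"hmu":{"c":72,"fut":81}},"nwg":82,"okg":{"b":{"afk":34,"mvv":71,"ob":86,"u":28,"wmg":39},"g":76,"mew":{"urz":79,"w":55},"q":[53,20,95,18,67]}}
After op 14 (remove /okg/q/1): {"bt":{"a":77,"f":[7],"fav":10,"hmu":{"c":72,"fut":81}},"nwg":82,"okg":{"b":{"afk":34,"mvv":71,"ob":86,"u":28,"wmg":39},"g":76,"mew":{"urz":79,"w":55},"q":[53,95,18,67]}}
After op 15 (add /csn 54): {"bt":{"a":77,"f":[7],"fav":10,"hmu":{"c":72,"fut":81}},"csn":54,"nwg":82,"okg":{"b":{"afk":34,"mvv":71,"ob":86,"u":28,"wmg":39},"g":76,"mew":{"urz":79,"w":55},"q":[53,95,18,67]}}
After op 16 (add /okg/q/1 34): {"bt":{"a":77,"f":[7],"fav":10,"hmu":{"c":72,"fut":81}},"csn":54,"nwg":82,"okg":{"b":{"afk":34,"mvv":71,"ob":86,"u":28,"wmg":39},"g":76,"mew":{"urz":79,"w":55},"q":[53,34,95,18,67]}}
After op 17 (remove /bt): {"csn":54,"nwg":82,"okg":{"b":{"afk":34,"mvv":71,"ob":86,"u":28,"wmg":39},"g":76,"mew":{"urz":79,"w":55},"q":[53,34,95,18,67]}}
Size at path /okg/b: 5

Answer: 5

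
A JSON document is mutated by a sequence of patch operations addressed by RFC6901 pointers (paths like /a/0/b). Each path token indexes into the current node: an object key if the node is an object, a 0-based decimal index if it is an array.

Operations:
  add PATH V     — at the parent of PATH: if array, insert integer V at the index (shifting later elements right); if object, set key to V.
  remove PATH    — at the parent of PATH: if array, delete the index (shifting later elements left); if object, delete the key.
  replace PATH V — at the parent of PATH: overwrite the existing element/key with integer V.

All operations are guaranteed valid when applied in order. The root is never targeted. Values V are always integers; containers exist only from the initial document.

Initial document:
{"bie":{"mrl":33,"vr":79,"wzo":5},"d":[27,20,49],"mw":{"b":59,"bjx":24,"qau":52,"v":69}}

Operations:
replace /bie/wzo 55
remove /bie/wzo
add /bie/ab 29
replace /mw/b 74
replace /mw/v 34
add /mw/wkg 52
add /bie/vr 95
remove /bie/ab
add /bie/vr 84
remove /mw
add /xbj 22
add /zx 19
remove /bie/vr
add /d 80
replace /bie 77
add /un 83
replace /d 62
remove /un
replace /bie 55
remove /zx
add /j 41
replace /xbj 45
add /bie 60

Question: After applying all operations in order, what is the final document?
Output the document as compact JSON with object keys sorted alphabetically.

Answer: {"bie":60,"d":62,"j":41,"xbj":45}

Derivation:
After op 1 (replace /bie/wzo 55): {"bie":{"mrl":33,"vr":79,"wzo":55},"d":[27,20,49],"mw":{"b":59,"bjx":24,"qau":52,"v":69}}
After op 2 (remove /bie/wzo): {"bie":{"mrl":33,"vr":79},"d":[27,20,49],"mw":{"b":59,"bjx":24,"qau":52,"v":69}}
After op 3 (add /bie/ab 29): {"bie":{"ab":29,"mrl":33,"vr":79},"d":[27,20,49],"mw":{"b":59,"bjx":24,"qau":52,"v":69}}
After op 4 (replace /mw/b 74): {"bie":{"ab":29,"mrl":33,"vr":79},"d":[27,20,49],"mw":{"b":74,"bjx":24,"qau":52,"v":69}}
After op 5 (replace /mw/v 34): {"bie":{"ab":29,"mrl":33,"vr":79},"d":[27,20,49],"mw":{"b":74,"bjx":24,"qau":52,"v":34}}
After op 6 (add /mw/wkg 52): {"bie":{"ab":29,"mrl":33,"vr":79},"d":[27,20,49],"mw":{"b":74,"bjx":24,"qau":52,"v":34,"wkg":52}}
After op 7 (add /bie/vr 95): {"bie":{"ab":29,"mrl":33,"vr":95},"d":[27,20,49],"mw":{"b":74,"bjx":24,"qau":52,"v":34,"wkg":52}}
After op 8 (remove /bie/ab): {"bie":{"mrl":33,"vr":95},"d":[27,20,49],"mw":{"b":74,"bjx":24,"qau":52,"v":34,"wkg":52}}
After op 9 (add /bie/vr 84): {"bie":{"mrl":33,"vr":84},"d":[27,20,49],"mw":{"b":74,"bjx":24,"qau":52,"v":34,"wkg":52}}
After op 10 (remove /mw): {"bie":{"mrl":33,"vr":84},"d":[27,20,49]}
After op 11 (add /xbj 22): {"bie":{"mrl":33,"vr":84},"d":[27,20,49],"xbj":22}
After op 12 (add /zx 19): {"bie":{"mrl":33,"vr":84},"d":[27,20,49],"xbj":22,"zx":19}
After op 13 (remove /bie/vr): {"bie":{"mrl":33},"d":[27,20,49],"xbj":22,"zx":19}
After op 14 (add /d 80): {"bie":{"mrl":33},"d":80,"xbj":22,"zx":19}
After op 15 (replace /bie 77): {"bie":77,"d":80,"xbj":22,"zx":19}
After op 16 (add /un 83): {"bie":77,"d":80,"un":83,"xbj":22,"zx":19}
After op 17 (replace /d 62): {"bie":77,"d":62,"un":83,"xbj":22,"zx":19}
After op 18 (remove /un): {"bie":77,"d":62,"xbj":22,"zx":19}
After op 19 (replace /bie 55): {"bie":55,"d":62,"xbj":22,"zx":19}
After op 20 (remove /zx): {"bie":55,"d":62,"xbj":22}
After op 21 (add /j 41): {"bie":55,"d":62,"j":41,"xbj":22}
After op 22 (replace /xbj 45): {"bie":55,"d":62,"j":41,"xbj":45}
After op 23 (add /bie 60): {"bie":60,"d":62,"j":41,"xbj":45}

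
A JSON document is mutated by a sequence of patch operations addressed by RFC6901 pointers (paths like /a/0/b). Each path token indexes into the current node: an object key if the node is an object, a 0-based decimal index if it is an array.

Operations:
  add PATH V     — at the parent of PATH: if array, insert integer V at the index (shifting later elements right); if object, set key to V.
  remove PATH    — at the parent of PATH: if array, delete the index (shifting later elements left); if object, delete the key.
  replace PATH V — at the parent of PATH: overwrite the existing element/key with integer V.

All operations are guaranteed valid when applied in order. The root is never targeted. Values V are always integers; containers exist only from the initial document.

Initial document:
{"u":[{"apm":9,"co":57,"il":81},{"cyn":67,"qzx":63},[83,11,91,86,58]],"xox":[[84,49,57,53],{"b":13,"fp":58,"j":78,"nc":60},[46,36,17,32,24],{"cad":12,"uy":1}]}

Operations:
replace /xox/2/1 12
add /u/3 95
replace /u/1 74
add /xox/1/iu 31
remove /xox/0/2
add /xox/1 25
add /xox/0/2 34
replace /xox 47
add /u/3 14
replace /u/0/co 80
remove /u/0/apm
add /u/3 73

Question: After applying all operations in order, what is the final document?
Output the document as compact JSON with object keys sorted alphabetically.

After op 1 (replace /xox/2/1 12): {"u":[{"apm":9,"co":57,"il":81},{"cyn":67,"qzx":63},[83,11,91,86,58]],"xox":[[84,49,57,53],{"b":13,"fp":58,"j":78,"nc":60},[46,12,17,32,24],{"cad":12,"uy":1}]}
After op 2 (add /u/3 95): {"u":[{"apm":9,"co":57,"il":81},{"cyn":67,"qzx":63},[83,11,91,86,58],95],"xox":[[84,49,57,53],{"b":13,"fp":58,"j":78,"nc":60},[46,12,17,32,24],{"cad":12,"uy":1}]}
After op 3 (replace /u/1 74): {"u":[{"apm":9,"co":57,"il":81},74,[83,11,91,86,58],95],"xox":[[84,49,57,53],{"b":13,"fp":58,"j":78,"nc":60},[46,12,17,32,24],{"cad":12,"uy":1}]}
After op 4 (add /xox/1/iu 31): {"u":[{"apm":9,"co":57,"il":81},74,[83,11,91,86,58],95],"xox":[[84,49,57,53],{"b":13,"fp":58,"iu":31,"j":78,"nc":60},[46,12,17,32,24],{"cad":12,"uy":1}]}
After op 5 (remove /xox/0/2): {"u":[{"apm":9,"co":57,"il":81},74,[83,11,91,86,58],95],"xox":[[84,49,53],{"b":13,"fp":58,"iu":31,"j":78,"nc":60},[46,12,17,32,24],{"cad":12,"uy":1}]}
After op 6 (add /xox/1 25): {"u":[{"apm":9,"co":57,"il":81},74,[83,11,91,86,58],95],"xox":[[84,49,53],25,{"b":13,"fp":58,"iu":31,"j":78,"nc":60},[46,12,17,32,24],{"cad":12,"uy":1}]}
After op 7 (add /xox/0/2 34): {"u":[{"apm":9,"co":57,"il":81},74,[83,11,91,86,58],95],"xox":[[84,49,34,53],25,{"b":13,"fp":58,"iu":31,"j":78,"nc":60},[46,12,17,32,24],{"cad":12,"uy":1}]}
After op 8 (replace /xox 47): {"u":[{"apm":9,"co":57,"il":81},74,[83,11,91,86,58],95],"xox":47}
After op 9 (add /u/3 14): {"u":[{"apm":9,"co":57,"il":81},74,[83,11,91,86,58],14,95],"xox":47}
After op 10 (replace /u/0/co 80): {"u":[{"apm":9,"co":80,"il":81},74,[83,11,91,86,58],14,95],"xox":47}
After op 11 (remove /u/0/apm): {"u":[{"co":80,"il":81},74,[83,11,91,86,58],14,95],"xox":47}
After op 12 (add /u/3 73): {"u":[{"co":80,"il":81},74,[83,11,91,86,58],73,14,95],"xox":47}

Answer: {"u":[{"co":80,"il":81},74,[83,11,91,86,58],73,14,95],"xox":47}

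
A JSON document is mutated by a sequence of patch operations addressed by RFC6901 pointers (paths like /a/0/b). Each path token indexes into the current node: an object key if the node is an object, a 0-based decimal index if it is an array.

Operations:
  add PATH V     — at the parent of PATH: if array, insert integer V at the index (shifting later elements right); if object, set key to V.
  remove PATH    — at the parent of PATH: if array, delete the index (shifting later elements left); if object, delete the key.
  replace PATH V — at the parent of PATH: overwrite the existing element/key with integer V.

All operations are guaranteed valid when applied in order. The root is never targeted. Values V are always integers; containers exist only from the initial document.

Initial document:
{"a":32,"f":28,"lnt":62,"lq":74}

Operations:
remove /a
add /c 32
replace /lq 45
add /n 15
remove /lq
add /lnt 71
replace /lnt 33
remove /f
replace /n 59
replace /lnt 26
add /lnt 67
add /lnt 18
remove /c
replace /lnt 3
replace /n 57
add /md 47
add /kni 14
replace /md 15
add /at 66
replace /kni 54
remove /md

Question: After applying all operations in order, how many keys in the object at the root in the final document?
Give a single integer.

Answer: 4

Derivation:
After op 1 (remove /a): {"f":28,"lnt":62,"lq":74}
After op 2 (add /c 32): {"c":32,"f":28,"lnt":62,"lq":74}
After op 3 (replace /lq 45): {"c":32,"f":28,"lnt":62,"lq":45}
After op 4 (add /n 15): {"c":32,"f":28,"lnt":62,"lq":45,"n":15}
After op 5 (remove /lq): {"c":32,"f":28,"lnt":62,"n":15}
After op 6 (add /lnt 71): {"c":32,"f":28,"lnt":71,"n":15}
After op 7 (replace /lnt 33): {"c":32,"f":28,"lnt":33,"n":15}
After op 8 (remove /f): {"c":32,"lnt":33,"n":15}
After op 9 (replace /n 59): {"c":32,"lnt":33,"n":59}
After op 10 (replace /lnt 26): {"c":32,"lnt":26,"n":59}
After op 11 (add /lnt 67): {"c":32,"lnt":67,"n":59}
After op 12 (add /lnt 18): {"c":32,"lnt":18,"n":59}
After op 13 (remove /c): {"lnt":18,"n":59}
After op 14 (replace /lnt 3): {"lnt":3,"n":59}
After op 15 (replace /n 57): {"lnt":3,"n":57}
After op 16 (add /md 47): {"lnt":3,"md":47,"n":57}
After op 17 (add /kni 14): {"kni":14,"lnt":3,"md":47,"n":57}
After op 18 (replace /md 15): {"kni":14,"lnt":3,"md":15,"n":57}
After op 19 (add /at 66): {"at":66,"kni":14,"lnt":3,"md":15,"n":57}
After op 20 (replace /kni 54): {"at":66,"kni":54,"lnt":3,"md":15,"n":57}
After op 21 (remove /md): {"at":66,"kni":54,"lnt":3,"n":57}
Size at the root: 4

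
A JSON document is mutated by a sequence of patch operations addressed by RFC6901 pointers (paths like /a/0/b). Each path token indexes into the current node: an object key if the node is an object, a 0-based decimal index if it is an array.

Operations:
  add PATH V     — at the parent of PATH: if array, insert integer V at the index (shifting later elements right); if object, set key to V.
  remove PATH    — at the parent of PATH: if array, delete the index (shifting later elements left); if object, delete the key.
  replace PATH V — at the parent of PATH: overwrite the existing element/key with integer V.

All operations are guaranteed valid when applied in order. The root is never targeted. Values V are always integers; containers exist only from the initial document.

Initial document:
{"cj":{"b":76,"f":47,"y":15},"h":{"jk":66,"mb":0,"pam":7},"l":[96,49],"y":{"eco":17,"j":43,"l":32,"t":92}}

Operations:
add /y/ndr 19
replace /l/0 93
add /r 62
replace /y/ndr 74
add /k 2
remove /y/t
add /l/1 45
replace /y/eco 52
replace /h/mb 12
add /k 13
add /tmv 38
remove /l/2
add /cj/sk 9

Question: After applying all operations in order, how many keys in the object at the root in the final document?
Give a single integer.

Answer: 7

Derivation:
After op 1 (add /y/ndr 19): {"cj":{"b":76,"f":47,"y":15},"h":{"jk":66,"mb":0,"pam":7},"l":[96,49],"y":{"eco":17,"j":43,"l":32,"ndr":19,"t":92}}
After op 2 (replace /l/0 93): {"cj":{"b":76,"f":47,"y":15},"h":{"jk":66,"mb":0,"pam":7},"l":[93,49],"y":{"eco":17,"j":43,"l":32,"ndr":19,"t":92}}
After op 3 (add /r 62): {"cj":{"b":76,"f":47,"y":15},"h":{"jk":66,"mb":0,"pam":7},"l":[93,49],"r":62,"y":{"eco":17,"j":43,"l":32,"ndr":19,"t":92}}
After op 4 (replace /y/ndr 74): {"cj":{"b":76,"f":47,"y":15},"h":{"jk":66,"mb":0,"pam":7},"l":[93,49],"r":62,"y":{"eco":17,"j":43,"l":32,"ndr":74,"t":92}}
After op 5 (add /k 2): {"cj":{"b":76,"f":47,"y":15},"h":{"jk":66,"mb":0,"pam":7},"k":2,"l":[93,49],"r":62,"y":{"eco":17,"j":43,"l":32,"ndr":74,"t":92}}
After op 6 (remove /y/t): {"cj":{"b":76,"f":47,"y":15},"h":{"jk":66,"mb":0,"pam":7},"k":2,"l":[93,49],"r":62,"y":{"eco":17,"j":43,"l":32,"ndr":74}}
After op 7 (add /l/1 45): {"cj":{"b":76,"f":47,"y":15},"h":{"jk":66,"mb":0,"pam":7},"k":2,"l":[93,45,49],"r":62,"y":{"eco":17,"j":43,"l":32,"ndr":74}}
After op 8 (replace /y/eco 52): {"cj":{"b":76,"f":47,"y":15},"h":{"jk":66,"mb":0,"pam":7},"k":2,"l":[93,45,49],"r":62,"y":{"eco":52,"j":43,"l":32,"ndr":74}}
After op 9 (replace /h/mb 12): {"cj":{"b":76,"f":47,"y":15},"h":{"jk":66,"mb":12,"pam":7},"k":2,"l":[93,45,49],"r":62,"y":{"eco":52,"j":43,"l":32,"ndr":74}}
After op 10 (add /k 13): {"cj":{"b":76,"f":47,"y":15},"h":{"jk":66,"mb":12,"pam":7},"k":13,"l":[93,45,49],"r":62,"y":{"eco":52,"j":43,"l":32,"ndr":74}}
After op 11 (add /tmv 38): {"cj":{"b":76,"f":47,"y":15},"h":{"jk":66,"mb":12,"pam":7},"k":13,"l":[93,45,49],"r":62,"tmv":38,"y":{"eco":52,"j":43,"l":32,"ndr":74}}
After op 12 (remove /l/2): {"cj":{"b":76,"f":47,"y":15},"h":{"jk":66,"mb":12,"pam":7},"k":13,"l":[93,45],"r":62,"tmv":38,"y":{"eco":52,"j":43,"l":32,"ndr":74}}
After op 13 (add /cj/sk 9): {"cj":{"b":76,"f":47,"sk":9,"y":15},"h":{"jk":66,"mb":12,"pam":7},"k":13,"l":[93,45],"r":62,"tmv":38,"y":{"eco":52,"j":43,"l":32,"ndr":74}}
Size at the root: 7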